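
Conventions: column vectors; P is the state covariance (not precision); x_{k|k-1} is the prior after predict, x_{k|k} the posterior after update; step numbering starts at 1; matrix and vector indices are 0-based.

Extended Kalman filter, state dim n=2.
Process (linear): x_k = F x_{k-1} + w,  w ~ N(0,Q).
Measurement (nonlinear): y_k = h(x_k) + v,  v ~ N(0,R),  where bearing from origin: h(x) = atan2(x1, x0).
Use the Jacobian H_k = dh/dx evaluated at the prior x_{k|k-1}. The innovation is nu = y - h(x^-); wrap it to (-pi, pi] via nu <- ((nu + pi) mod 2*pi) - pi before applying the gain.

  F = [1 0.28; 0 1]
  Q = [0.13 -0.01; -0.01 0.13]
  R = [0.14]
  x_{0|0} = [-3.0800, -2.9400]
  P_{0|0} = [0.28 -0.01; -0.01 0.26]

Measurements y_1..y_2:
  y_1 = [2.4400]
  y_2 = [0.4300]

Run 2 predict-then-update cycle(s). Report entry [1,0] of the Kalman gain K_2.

step 1: x^-=[-3.9032, -2.9400]  P^-=[0.4248 0.0528; 0.0528 0.3900]  H_jac=[0.1231 -0.1635]  S=[0.1547]  K=[0.2822; -0.3700]  nu=[-1.3472]  x^+=[-4.2834, -2.4416]  P^+=[0.4125 0.0690; 0.0690 0.3688]
step 2: x^-=[-4.9670, -2.4416]  P^-=[0.6100 0.1622; 0.1622 0.4988]  H_jac=[0.0797 -0.1621]  S=[0.1528]  K=[0.1460; -0.4447]  nu=[3.1147]  x^+=[-4.5122, -3.8268]  P^+=[0.6067 0.1722; 0.1722 0.4686]

K[1,0] = -0.4447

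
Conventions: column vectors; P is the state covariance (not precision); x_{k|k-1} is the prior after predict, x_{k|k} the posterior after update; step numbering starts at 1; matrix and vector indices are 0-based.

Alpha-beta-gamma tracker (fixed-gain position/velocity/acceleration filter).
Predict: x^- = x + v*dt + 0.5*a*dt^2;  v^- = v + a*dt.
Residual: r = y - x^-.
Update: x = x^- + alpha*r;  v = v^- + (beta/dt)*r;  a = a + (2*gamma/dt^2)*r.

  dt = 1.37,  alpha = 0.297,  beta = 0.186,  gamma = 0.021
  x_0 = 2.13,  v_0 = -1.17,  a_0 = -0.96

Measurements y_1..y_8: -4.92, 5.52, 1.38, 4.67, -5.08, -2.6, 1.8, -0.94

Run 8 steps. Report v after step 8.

v_post = 1.1378

step 1: x_pred=-0.3738  r=-4.5462  x^+=-1.7240  v^+=-3.1024  a^+=-1.0617
step 2: x_pred=-6.9707  r=12.4907  x^+=-3.2610  v^+=-2.8612  a^+=-0.7822
step 3: x_pred=-7.9149  r=9.2949  x^+=-5.1543  v^+=-2.6709  a^+=-0.5742
step 4: x_pred=-9.3523  r=14.0223  x^+=-5.1877  v^+=-1.5538  a^+=-0.2604
step 5: x_pred=-7.5608  r=2.4808  x^+=-6.8240  v^+=-1.5738  a^+=-0.2049
step 6: x_pred=-9.1725  r=6.5725  x^+=-7.2204  v^+=-0.9623  a^+=-0.0579
step 7: x_pred=-8.5930  r=10.3930  x^+=-5.5063  v^+=0.3695  a^+=0.1747
step 8: x_pred=-4.8361  r=3.8961  x^+=-3.6790  v^+=1.1378  a^+=0.2619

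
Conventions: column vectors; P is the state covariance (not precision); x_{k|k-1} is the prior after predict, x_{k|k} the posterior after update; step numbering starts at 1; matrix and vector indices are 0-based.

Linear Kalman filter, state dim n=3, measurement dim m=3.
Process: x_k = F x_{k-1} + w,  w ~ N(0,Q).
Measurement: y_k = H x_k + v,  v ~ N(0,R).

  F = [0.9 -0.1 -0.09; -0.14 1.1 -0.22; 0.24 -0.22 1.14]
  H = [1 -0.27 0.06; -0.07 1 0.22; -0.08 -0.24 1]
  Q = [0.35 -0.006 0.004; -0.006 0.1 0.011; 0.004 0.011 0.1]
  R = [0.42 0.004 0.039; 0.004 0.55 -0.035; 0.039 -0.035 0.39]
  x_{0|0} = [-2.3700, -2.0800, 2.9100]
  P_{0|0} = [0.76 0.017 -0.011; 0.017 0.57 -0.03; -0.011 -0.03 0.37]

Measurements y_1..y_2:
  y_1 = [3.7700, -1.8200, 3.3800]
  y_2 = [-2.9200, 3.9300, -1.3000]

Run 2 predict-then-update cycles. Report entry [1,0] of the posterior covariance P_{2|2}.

P_post[1,0] = 0.0351

step 1: x^-=[-2.1869, -2.5964, 3.2062]  P^-=[0.9725 -0.1357 0.1307; -0.1357 0.8311 -0.2770; 0.1307 -0.2770 0.6594]  S=[1.5534 -0.3900 0.2932; -0.3900 1.3109 -0.3492; 0.2932 -0.3492 1.2104]  K=[0.6819 0.0479 -0.0807; -0.0719 0.5151 -0.2186; 0.0628 0.0699 0.5960]  nu=[5.0635, -0.0820, -0.6243]  x^+=[1.3125, -2.8664, 3.1465]  P^+=[0.2943 0.0463 0.0281; 0.0463 0.3006 -0.0303; 0.0281 -0.0303 0.2274]
step 2: x^-=[1.1847, -4.0290, 4.5326]  P^-=[0.5798 -0.0280 0.0716; -0.0280 0.4826 -0.1604; 0.0716 -0.1604 0.4528]  S=[1.0655 -0.1741 0.1741; -0.1741 0.9885 -0.2044; 0.1741 -0.2044 0.9387]  K=[0.5713 0.0338 -0.0645; -0.0601 0.4041 -0.1927; 0.0571 0.0505 0.5176]  nu=[-5.4645, 7.0448, -6.7048]  x^+=[-1.2665, 0.4383, 1.1061]  P^+=[0.2456 0.0351 0.0240; 0.0351 0.2382 -0.0317; 0.0240 -0.0317 0.1966]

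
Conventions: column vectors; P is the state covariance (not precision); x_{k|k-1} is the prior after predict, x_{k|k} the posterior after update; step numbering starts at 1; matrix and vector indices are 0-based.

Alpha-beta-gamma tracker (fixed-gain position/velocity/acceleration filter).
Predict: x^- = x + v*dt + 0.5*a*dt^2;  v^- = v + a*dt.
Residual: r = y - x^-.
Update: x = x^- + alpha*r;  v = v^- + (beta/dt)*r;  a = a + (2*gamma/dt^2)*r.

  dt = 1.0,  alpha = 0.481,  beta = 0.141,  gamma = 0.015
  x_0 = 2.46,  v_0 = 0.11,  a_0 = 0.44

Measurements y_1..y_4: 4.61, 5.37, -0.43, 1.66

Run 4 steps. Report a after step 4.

step 1: x_pred=2.7900  r=1.8200  x^+=3.6654  v^+=0.8066  a^+=0.4946
step 2: x_pred=4.7193  r=0.6507  x^+=5.0323  v^+=1.3930  a^+=0.5141
step 3: x_pred=6.6823  r=-7.1123  x^+=3.2613  v^+=0.9042  a^+=0.3007
step 4: x_pred=4.3159  r=-2.6559  x^+=3.0384  v^+=0.8305  a^+=0.2211

a_post = 0.2211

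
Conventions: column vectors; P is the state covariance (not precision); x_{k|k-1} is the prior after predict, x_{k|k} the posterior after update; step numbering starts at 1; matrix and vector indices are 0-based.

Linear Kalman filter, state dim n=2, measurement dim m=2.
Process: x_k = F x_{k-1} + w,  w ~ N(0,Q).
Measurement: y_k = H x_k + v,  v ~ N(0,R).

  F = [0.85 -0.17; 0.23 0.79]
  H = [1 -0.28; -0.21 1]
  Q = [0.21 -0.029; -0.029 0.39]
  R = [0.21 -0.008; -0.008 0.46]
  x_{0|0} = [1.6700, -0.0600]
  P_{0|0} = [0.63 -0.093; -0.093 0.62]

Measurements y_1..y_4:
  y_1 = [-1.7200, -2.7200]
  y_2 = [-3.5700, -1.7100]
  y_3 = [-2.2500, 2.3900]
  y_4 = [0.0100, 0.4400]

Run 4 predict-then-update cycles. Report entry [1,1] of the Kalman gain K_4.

step 1: x^-=[1.4297, 0.3367]  P^-=[0.7100 -0.0479; -0.0479 0.7765]  S=[1.0077 -0.4252; -0.4252 1.2879]  K=[0.7591 0.0977; -0.0065 0.6086]  nu=[-3.0554, -2.7565]  x^+=[-1.1589, -1.3209]  P^+=[0.1801 0.0767; 0.0767 0.2961]
step 2: x^-=[-0.7605, -1.3101]  P^-=[0.3265 0.0149; 0.0149 0.6122]  S=[0.5762 -0.2322; -0.2322 1.0803]  K=[0.5906 0.0773; -0.0486 0.5533]  nu=[-3.1764, -0.5596]  x^+=[-2.6797, -1.4653]  P^+=[0.1403 0.0603; 0.0603 0.2676]
step 3: x^-=[-2.0286, -1.7739]  P^-=[0.3017 0.0006; 0.0006 0.5863]  S=[0.5573 -0.2349; -0.2349 1.0594]  K=[0.5692 0.0670; -0.0665 0.5386]  nu=[-0.7181, 3.7379]  x^+=[-2.1870, 0.2871]  P^+=[0.1342 0.0545; 0.0545 0.2597]
step 4: x^-=[-1.9078, -0.2762]  P^-=[0.2988 -0.0032; -0.0032 0.5790]  S=[0.5559 -0.2362; -0.2362 1.0535]  K=[0.5664 0.0644; -0.0702 0.5345]  nu=[1.8404, 0.3156]  x^+=[-0.8451, -0.2368]  P^+=[0.1333 0.0531; 0.0531 0.2576]

K[1,1] = 0.5345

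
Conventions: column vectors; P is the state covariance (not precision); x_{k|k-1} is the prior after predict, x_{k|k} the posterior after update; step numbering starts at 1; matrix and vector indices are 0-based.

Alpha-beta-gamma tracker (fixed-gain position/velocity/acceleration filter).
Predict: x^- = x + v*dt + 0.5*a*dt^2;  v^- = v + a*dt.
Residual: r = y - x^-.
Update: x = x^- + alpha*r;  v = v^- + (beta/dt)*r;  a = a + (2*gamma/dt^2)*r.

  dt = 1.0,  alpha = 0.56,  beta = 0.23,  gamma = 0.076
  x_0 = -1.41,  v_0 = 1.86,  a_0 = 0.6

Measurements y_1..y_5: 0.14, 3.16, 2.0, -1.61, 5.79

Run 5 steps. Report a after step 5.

a_post = -0.6794

step 1: x_pred=0.7500  r=-0.6100  x^+=0.4084  v^+=2.3197  a^+=0.5073
step 2: x_pred=2.9817  r=0.1783  x^+=3.0816  v^+=2.8680  a^+=0.5344
step 3: x_pred=6.2167  r=-4.2167  x^+=3.8554  v^+=2.4325  a^+=-0.1066
step 4: x_pred=6.2346  r=-7.8446  x^+=1.8416  v^+=0.5217  a^+=-1.2989
step 5: x_pred=1.7138  r=4.0762  x^+=3.9965  v^+=0.1603  a^+=-0.6794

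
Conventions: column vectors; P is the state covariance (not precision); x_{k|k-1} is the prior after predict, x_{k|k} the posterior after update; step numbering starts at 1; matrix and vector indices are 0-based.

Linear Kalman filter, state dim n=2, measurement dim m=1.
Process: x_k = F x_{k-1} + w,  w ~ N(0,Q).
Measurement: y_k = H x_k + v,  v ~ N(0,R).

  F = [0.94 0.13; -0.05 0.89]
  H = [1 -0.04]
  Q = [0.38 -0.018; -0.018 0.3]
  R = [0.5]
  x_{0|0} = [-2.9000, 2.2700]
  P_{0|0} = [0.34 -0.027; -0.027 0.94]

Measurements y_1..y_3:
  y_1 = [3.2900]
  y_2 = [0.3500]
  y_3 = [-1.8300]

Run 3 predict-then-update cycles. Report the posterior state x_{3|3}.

step 1: x^-=[-2.4309, 2.1653]  P^-=[0.6897 0.0524; 0.0524 1.0478]  S=[1.1872]  K=[0.5792; 0.0088]  nu=[5.8075]  x^+=[0.9328, 2.2164]  P^+=[0.2914 0.0463; 0.0463 1.0477]
step 2: x^-=[1.1649, 1.9260]  P^-=[0.6665 0.1280; 0.1280 1.1265]  S=[1.1581]  K=[0.5711; 0.0716]  nu=[-0.7379]  x^+=[0.7435, 1.8732]  P^+=[0.2888 0.0806; 0.0806 1.1206]
step 3: x^-=[0.9424, 1.6299]  P^-=[0.6738 0.1650; 0.1650 1.1812]  S=[1.1625]  K=[0.5739; 0.1013]  nu=[-2.7072]  x^+=[-0.6114, 1.3557]  P^+=[0.2909 0.0974; 0.0974 1.1692]

x_post = [-0.6114, 1.3557]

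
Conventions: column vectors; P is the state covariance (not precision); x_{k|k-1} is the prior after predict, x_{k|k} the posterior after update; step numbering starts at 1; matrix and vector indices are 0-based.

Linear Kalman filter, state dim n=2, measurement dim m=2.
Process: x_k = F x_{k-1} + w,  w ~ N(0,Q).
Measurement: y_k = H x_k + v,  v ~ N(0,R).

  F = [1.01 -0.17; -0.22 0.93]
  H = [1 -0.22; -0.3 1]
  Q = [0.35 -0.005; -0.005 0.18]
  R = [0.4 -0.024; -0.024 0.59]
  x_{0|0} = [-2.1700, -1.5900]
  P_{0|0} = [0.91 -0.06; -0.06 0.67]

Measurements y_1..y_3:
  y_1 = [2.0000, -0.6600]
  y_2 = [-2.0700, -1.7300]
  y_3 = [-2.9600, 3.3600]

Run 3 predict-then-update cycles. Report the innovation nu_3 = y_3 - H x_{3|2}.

innov = [-2.3900, 4.1225]

step 1: x^-=[-1.9214, -1.0013]  P^-=[1.3183 -0.3717; -0.3717 0.8281]  S=[1.9219 -0.9979; -0.9979 1.7598]  K=[0.7116 -0.0324; -0.0155 0.5251]  nu=[3.7011, -0.2351]  x^+=[0.7201, -1.1823]  P^+=[0.2971 0.0529; 0.0529 0.3261]
step 2: x^-=[0.9282, -1.2580]  P^-=[0.6443 -0.0709; -0.0709 0.4547]  S=[1.0975 -0.3929; -0.3929 1.1453]  K=[0.5913 -0.0278; -0.0079 0.4129]  nu=[-3.2750, -0.1936]  x^+=[-1.0029, -1.3119]  P^+=[0.2467 0.0434; 0.0434 0.2568]
step 3: x^-=[-0.7899, -0.9995]  P^-=[0.5942 -0.0580; -0.0580 0.3963]  S=[1.0389 -0.3513; -0.3513 1.0746]  K=[0.5733 -0.0325; -0.0108 0.3815]  nu=[-2.3900, 4.1225]  x^+=[-2.2939, 0.5989]  P^+=[0.2386 0.0387; 0.0387 0.2369]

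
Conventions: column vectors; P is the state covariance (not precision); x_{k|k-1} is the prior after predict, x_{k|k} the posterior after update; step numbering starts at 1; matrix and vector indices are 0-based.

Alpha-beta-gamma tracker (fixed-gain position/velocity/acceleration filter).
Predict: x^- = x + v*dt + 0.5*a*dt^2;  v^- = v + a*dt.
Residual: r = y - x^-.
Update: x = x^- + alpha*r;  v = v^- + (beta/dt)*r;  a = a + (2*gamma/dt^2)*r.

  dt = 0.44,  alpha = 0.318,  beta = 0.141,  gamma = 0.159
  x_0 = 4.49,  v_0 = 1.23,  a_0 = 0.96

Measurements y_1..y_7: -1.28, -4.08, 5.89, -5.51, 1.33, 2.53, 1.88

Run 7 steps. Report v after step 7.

step 1: x_pred=5.1241  r=-6.4041  x^+=3.0876  v^+=-0.3998  a^+=-9.5592
step 2: x_pred=1.9864  r=-6.0664  x^+=0.0573  v^+=-6.5499  a^+=-19.5236
step 3: x_pred=-4.7146  r=10.6046  x^+=-1.3423  v^+=-11.7419  a^+=-2.1049
step 4: x_pred=-6.7125  r=1.2025  x^+=-6.3301  v^+=-12.2827  a^+=-0.1297
step 5: x_pred=-11.7471  r=13.0771  x^+=-7.5886  v^+=-8.1492  a^+=21.3502
step 6: x_pred=-9.1075  r=11.6375  x^+=-5.4068  v^+=4.9742  a^+=40.4656
step 7: x_pred=0.6989  r=1.1811  x^+=1.0745  v^+=23.1575  a^+=42.4056

v_post = 23.1575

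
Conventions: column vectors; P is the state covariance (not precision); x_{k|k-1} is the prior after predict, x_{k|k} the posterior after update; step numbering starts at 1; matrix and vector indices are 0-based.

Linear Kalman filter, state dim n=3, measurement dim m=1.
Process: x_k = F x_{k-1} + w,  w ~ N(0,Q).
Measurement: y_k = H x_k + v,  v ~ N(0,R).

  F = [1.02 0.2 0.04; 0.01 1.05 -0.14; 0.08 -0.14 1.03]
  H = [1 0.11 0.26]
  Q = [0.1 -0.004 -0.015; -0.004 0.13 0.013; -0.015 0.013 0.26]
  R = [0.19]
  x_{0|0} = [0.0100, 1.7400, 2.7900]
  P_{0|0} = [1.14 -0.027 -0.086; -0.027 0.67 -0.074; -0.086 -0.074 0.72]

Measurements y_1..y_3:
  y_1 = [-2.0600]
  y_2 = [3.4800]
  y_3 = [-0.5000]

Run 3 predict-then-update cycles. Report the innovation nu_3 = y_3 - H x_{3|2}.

innov = [-2.6834]

step 1: x^-=[0.4698, 1.4365, 2.6309]  P^-=[1.2948 0.1265 -0.0131; 0.1265 0.9043 -0.2720; -0.0131 -0.2720 1.0520]  S=[1.5723]  K=[0.8302; 0.0988; 0.1466]  nu=[-3.3718]  x^+=[-2.3294, 1.1035, 2.1366]  P^+=[0.2112 -0.0024 -0.2045; -0.0024 0.8890 -0.2948; -0.2045 -0.2948 1.0183]
step 2: x^-=[-2.0699, 0.8363, 1.8598]  P^-=[0.3345 0.2016 -0.2550; 0.2016 1.2173 -0.5890; -0.2550 -0.5890 1.4104]  S=[0.5127]  K=[0.5664; 0.3557; 0.0916]  nu=[4.9743]  x^+=[0.7478, 2.6056, 2.3156]  P^+=[0.1700 0.0983 -0.2816; 0.0983 1.1524 -0.6057; -0.2816 -0.6057 1.4061]
step 3: x^-=[1.3765, 2.4192, 2.0801]  P^-=[0.3327 0.3689 -0.4060; 0.3689 1.6091 -1.0176; -0.4060 -1.0176 1.9015]  S=[0.4825]  K=[0.5548; 0.5831; -0.0488]  nu=[-2.6834]  x^+=[-0.1122, 0.8543, 2.2111]  P^+=[0.1842 0.2128 -0.3929; 0.2128 1.4450 -1.0038; -0.3929 -1.0038 1.9004]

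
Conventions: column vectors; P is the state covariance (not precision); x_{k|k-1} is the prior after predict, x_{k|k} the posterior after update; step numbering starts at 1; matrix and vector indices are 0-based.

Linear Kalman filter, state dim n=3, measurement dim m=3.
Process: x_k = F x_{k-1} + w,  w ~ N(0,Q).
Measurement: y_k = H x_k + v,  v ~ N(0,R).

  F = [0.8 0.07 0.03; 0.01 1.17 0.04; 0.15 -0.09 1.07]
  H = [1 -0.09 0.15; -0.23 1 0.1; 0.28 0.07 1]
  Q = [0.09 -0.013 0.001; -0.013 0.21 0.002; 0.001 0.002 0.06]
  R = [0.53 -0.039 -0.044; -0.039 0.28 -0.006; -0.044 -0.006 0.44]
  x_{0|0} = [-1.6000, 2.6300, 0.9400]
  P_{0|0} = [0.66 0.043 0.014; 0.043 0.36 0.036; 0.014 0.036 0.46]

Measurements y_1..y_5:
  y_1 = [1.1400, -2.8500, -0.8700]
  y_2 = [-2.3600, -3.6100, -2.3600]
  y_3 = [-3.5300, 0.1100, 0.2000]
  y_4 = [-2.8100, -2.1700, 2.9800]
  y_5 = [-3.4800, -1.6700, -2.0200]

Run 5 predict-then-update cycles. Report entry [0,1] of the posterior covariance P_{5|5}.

P_post[0,1] = 0.0279

step 1: x^-=[-1.0677, 3.0987, 0.5291]  P^-=[0.5202 0.0644 0.1047; 0.0644 0.7080 0.0375; 0.1047 0.0375 0.6008]  S=[1.0883 -0.1355 0.2963; -0.1355 0.9946 0.1037; 0.2963 0.1037 1.1515]  K=[0.4601 0.0070 0.1023; 0.0938 0.7132 0.0029; 0.0318 0.0219 0.5394]  nu=[2.4072, -6.2472, -1.3171]  x^+=[-0.1385, -1.1348, -0.2418]  P^+=[0.2505 0.0459 -0.0486; 0.0459 0.2100 -0.0347; -0.0486 -0.0347 0.2518]
step 2: x^-=[-0.1975, -1.3388, -0.1774]  P^-=[0.2543 0.0466 -0.0094; 0.0466 0.4957 -0.0451; -0.0094 -0.0451 0.3455]  S=[0.7861 -0.0963 0.0718; -0.0963 0.7626 0.0157; 0.0718 0.0157 0.7981]  K=[0.3142 0.0218 0.0529; 0.0738 0.6397 -0.0159; 0.0183 -0.0174 0.4243]  nu=[-2.2564, -2.2989, -2.0336]  x^+=[-1.0640, -2.9436, -1.0416]  P^+=[0.1730 0.0375 -0.0417; 0.0375 0.1887 -0.0378; -0.0417 -0.0378 0.2003]
step 3: x^-=[-1.0885, -3.4964, -1.0092]  P^-=[0.2038 0.0364 -0.0140; 0.0364 0.4660 -0.0503; -0.0140 -0.0503 0.2877]  S=[0.7347 -0.0943 0.0444; -0.0943 0.7335 0.0040; 0.0444 0.0040 0.7325]  K=[0.2697 0.0183 0.0459; 0.0636 0.6253 -0.0175; 0.0197 -0.0246 0.3815]  nu=[-2.6048, 3.4569, 1.7587]  x^+=[-1.6471, -1.5311, -0.4745]  P^+=[0.1484 0.0320 -0.0356; 0.0320 0.1837 -0.0361; -0.0356 -0.0361 0.1796]
step 4: x^-=[-1.4391, -1.8268, -0.6170]  P^-=[0.1878 0.0309 -0.0118; 0.0309 0.4591 -0.0495; -0.0118 -0.0495 0.2652]  S=[0.7197 -0.0957 0.0385; -0.0957 0.7281 0.0013; 0.0385 0.0013 0.7098]  K=[0.2541 0.0149 0.0467; 0.0588 0.6217 -0.0165; 0.0223 -0.0255 0.3629]  nu=[-1.4428, -0.6125, 4.1278]  x^+=[-1.6219, -2.3607, 0.8643]  P^+=[0.1394 0.0292 -0.0318; 0.0292 0.1821 -0.0345; -0.0318 -0.0345 0.1702]
step 5: x^-=[-1.4368, -2.7437, 0.8940]  P^-=[0.1819 0.0283 -0.0096; 0.0283 0.4569 -0.0482; -0.0096 -0.0482 0.2551]  S=[0.7147 -0.0967 0.0374; -0.0967 0.7269 0.0006; 0.0374 0.0006 0.7006]  K=[0.2481 0.0130 0.0486; 0.0567 0.6206 -0.0154; 0.0242 -0.0253 0.3542]  nu=[-2.4242, 0.6538, -2.3196]  x^+=[-2.1425, -2.4395, -0.0028]  P^+=[0.1358 0.0279 -0.0296; 0.0279 0.1814 -0.0335; -0.0296 -0.0335 0.1656]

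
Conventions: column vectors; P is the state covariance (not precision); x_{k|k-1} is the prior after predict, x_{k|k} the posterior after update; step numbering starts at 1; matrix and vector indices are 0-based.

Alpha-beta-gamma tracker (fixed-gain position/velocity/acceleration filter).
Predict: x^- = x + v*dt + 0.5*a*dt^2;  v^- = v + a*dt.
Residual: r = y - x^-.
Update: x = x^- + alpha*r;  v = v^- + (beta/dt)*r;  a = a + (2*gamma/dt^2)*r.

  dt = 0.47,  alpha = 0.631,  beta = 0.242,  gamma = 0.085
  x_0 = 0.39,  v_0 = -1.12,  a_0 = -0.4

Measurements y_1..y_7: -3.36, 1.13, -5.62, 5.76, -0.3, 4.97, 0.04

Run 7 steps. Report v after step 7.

v_post = 5.0086

step 1: x_pred=-0.1806  r=-3.1794  x^+=-2.1868  v^+=-2.9451  a^+=-2.8468
step 2: x_pred=-3.8854  r=5.0154  x^+=-0.7207  v^+=-1.7007  a^+=1.0129
step 3: x_pred=-1.4081  r=-4.2119  x^+=-4.0658  v^+=-3.3933  a^+=-2.2284
step 4: x_pred=-5.9068  r=11.6668  x^+=1.4550  v^+=1.5665  a^+=6.7501
step 5: x_pred=2.9368  r=-3.2368  x^+=0.8944  v^+=3.0725  a^+=4.2591
step 6: x_pred=2.8088  r=2.1612  x^+=4.1725  v^+=6.1870  a^+=5.9223
step 7: x_pred=7.7345  r=-7.6945  x^+=2.8793  v^+=5.0086  a^+=0.0007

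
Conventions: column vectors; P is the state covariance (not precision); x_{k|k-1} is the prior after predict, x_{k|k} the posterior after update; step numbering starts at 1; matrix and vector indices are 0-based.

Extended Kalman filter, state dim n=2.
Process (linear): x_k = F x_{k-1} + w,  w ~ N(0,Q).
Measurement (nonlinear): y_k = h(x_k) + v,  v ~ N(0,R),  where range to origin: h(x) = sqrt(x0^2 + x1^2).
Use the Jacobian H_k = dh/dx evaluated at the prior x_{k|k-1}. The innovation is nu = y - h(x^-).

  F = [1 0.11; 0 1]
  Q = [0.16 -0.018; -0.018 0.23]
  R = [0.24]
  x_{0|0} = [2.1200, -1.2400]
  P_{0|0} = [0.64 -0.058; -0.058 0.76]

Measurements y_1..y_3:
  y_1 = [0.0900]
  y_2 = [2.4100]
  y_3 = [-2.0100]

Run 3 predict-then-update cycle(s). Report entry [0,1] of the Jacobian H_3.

H_jac[0,1] = 0.0660

step 1: x^-=[1.9836, -1.2400]  P^-=[0.7964 0.0076; 0.0076 0.9900]  H_jac=[0.8480 -0.5301]  S=[1.0840]  K=[0.6193; -0.4782]  nu=[-2.2493]  x^+=[0.5906, -0.1645]  P^+=[0.3807 0.3286; 0.3286 0.7422]
step 2: x^-=[0.5725, -0.1645]  P^-=[0.6220 0.3922; 0.3922 0.9722]  H_jac=[0.9611 -0.2761]  S=[0.6805]  K=[0.7193; 0.1596]  nu=[1.8143]  x^+=[1.8776, 0.1251]  P^+=[0.2699 0.3141; 0.3141 0.9548]
step 3: x^-=[1.8914, 0.1251]  P^-=[0.5105 0.4012; 0.4012 1.1848]  H_jac=[0.9978 0.0660]  S=[0.8063]  K=[0.6646; 0.5934]  nu=[-3.9055]  x^+=[-0.7043, -2.1925]  P^+=[0.1544 0.0832; 0.0832 0.9009]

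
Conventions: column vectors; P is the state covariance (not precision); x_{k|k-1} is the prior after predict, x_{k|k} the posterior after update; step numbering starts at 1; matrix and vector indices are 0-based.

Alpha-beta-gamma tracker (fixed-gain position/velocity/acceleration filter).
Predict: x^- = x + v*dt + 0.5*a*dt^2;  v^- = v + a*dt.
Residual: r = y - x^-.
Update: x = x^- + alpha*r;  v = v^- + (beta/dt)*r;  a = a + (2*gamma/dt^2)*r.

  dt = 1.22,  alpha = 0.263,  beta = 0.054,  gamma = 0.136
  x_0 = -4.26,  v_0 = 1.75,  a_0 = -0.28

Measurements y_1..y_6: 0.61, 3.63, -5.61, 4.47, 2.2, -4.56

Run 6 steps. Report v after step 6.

v_post = -2.0717

step 1: x_pred=-2.3334  r=2.9434  x^+=-1.5593  v^+=1.5387  a^+=0.2579
step 2: x_pred=0.5098  r=3.1202  x^+=1.3304  v^+=1.9914  a^+=0.8281
step 3: x_pred=4.3762  r=-9.9862  x^+=1.7499  v^+=2.5597  a^+=-0.9969
step 4: x_pred=4.1308  r=0.3392  x^+=4.2200  v^+=1.3585  a^+=-0.9349
step 5: x_pred=5.1817  r=-2.9817  x^+=4.3975  v^+=0.0860  a^+=-1.4798
step 6: x_pred=3.4012  r=-7.9612  x^+=1.3074  v^+=-2.0717  a^+=-2.9346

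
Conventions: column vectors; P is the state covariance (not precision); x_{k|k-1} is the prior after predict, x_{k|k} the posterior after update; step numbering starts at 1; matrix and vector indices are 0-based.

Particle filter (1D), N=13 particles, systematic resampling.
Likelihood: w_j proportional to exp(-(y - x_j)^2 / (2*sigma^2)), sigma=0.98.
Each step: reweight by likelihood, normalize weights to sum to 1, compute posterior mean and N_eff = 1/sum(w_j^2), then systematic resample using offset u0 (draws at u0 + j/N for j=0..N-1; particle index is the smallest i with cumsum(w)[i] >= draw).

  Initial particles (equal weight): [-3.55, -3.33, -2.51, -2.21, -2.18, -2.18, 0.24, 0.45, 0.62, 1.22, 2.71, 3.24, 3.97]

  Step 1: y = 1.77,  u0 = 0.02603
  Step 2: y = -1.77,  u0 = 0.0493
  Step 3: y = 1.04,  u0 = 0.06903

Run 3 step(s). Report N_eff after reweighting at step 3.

N_eff = 12.8550

step 1: w=[0.0000, 0.0000, 0.0000, 0.0001, 0.0001, 0.0001, 0.0956, 0.1305, 0.1624, 0.2762, 0.2041, 0.1050, 0.0260]  mean=1.5150  Neff=5.4899  idx=[6, 7, 7, 8, 8, 9, 9, 9, 9, 10, 10, 11, 11]
step 2: w=[0.2933, 0.1847, 0.1847, 0.1228, 0.1228, 0.0229, 0.0229, 0.0229, 0.0229, 0.0001, 0.0001, 0.0000, 0.0000]  mean=0.5010  Neff=5.3615  idx=[0, 0, 0, 0, 1, 1, 2, 2, 3, 3, 4, 4, 7]
step 3: w=[0.0661, 0.0661, 0.0661, 0.0661, 0.0770, 0.0770, 0.0770, 0.0770, 0.0842, 0.0842, 0.0842, 0.0842, 0.0907]  mean=0.5216  Neff=12.8550  idx=[1, 2, 3, 4, 5, 6, 7, 8, 9, 10, 11, 12, 12]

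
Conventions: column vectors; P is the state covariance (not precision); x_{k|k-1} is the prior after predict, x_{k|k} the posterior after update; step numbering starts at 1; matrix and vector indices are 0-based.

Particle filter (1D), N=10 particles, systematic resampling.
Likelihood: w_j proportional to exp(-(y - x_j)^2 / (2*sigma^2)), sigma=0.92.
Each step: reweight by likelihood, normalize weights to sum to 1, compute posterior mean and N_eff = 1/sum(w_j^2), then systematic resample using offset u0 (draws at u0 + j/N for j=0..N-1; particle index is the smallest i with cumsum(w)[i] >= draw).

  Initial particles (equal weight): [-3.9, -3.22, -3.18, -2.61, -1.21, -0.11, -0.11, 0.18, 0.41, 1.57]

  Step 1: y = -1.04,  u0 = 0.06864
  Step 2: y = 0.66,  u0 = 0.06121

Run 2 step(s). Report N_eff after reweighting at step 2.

step 1: w=[0.0024, 0.0184, 0.0204, 0.0712, 0.3004, 0.1833, 0.1833, 0.1268, 0.0882, 0.0055]  mean=-0.6559  Neff=5.3435  idx=[3, 4, 4, 4, 5, 5, 6, 6, 7, 8]
step 2: w=[0.0004, 0.0252, 0.0252, 0.0252, 0.1399, 0.1399, 0.1399, 0.1399, 0.1733, 0.1914]  mean=-0.0442  Neff=6.8116  idx=[3, 4, 5, 6, 6, 7, 8, 8, 9, 9]

N_eff = 6.8116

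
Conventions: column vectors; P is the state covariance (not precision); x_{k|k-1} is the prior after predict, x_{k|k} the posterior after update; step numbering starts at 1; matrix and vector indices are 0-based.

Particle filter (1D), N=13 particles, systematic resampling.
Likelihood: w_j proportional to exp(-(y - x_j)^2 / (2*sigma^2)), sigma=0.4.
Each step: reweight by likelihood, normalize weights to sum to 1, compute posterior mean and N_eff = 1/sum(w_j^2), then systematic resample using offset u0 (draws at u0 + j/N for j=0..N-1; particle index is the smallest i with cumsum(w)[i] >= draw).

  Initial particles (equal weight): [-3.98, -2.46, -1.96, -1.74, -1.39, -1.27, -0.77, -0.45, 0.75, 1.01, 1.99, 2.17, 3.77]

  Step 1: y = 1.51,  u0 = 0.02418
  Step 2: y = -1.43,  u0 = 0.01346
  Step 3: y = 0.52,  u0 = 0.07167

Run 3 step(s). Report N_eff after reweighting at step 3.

step 1: w=[0.0000, 0.0000, 0.0000, 0.0000, 0.0000, 0.0000, 0.0000, 0.0000, 0.1205, 0.3353, 0.3565, 0.1877, 0.0000]  mean=1.5458  Neff=3.4569  idx=[8, 8, 9, 9, 9, 9, 10, 10, 10, 10, 10, 11, 11]
step 2: w=[0.4776, 0.4776, 0.0112, 0.0112, 0.0112, 0.0112, 0.0000, 0.0000, 0.0000, 0.0000, 0.0000, 0.0000, 0.0000]  mean=0.7616  Neff=2.1894  idx=[0, 0, 0, 0, 0, 0, 0, 1, 1, 1, 1, 1, 1]
step 3: w=[0.0769, 0.0769, 0.0769, 0.0769, 0.0769, 0.0769, 0.0769, 0.0769, 0.0769, 0.0769, 0.0769, 0.0769, 0.0769]  mean=0.7500  Neff=13.0000  idx=[0, 1, 2, 3, 4, 5, 6, 7, 8, 9, 10, 11, 12]

N_eff = 13.0000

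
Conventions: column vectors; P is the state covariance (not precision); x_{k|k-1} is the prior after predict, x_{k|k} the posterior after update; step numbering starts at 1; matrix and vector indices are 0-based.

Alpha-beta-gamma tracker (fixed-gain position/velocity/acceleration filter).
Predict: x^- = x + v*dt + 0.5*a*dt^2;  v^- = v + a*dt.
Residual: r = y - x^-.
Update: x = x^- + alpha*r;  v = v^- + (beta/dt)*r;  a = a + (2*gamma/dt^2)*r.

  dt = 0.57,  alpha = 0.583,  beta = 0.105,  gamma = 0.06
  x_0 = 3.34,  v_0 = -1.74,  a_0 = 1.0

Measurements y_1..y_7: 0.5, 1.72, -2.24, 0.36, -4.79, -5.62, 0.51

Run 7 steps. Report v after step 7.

v_post = -1.7916

step 1: x_pred=2.5107  r=-2.0107  x^+=1.3384  v^+=-1.5404  a^+=0.2574
step 2: x_pred=0.5022  r=1.2178  x^+=1.2122  v^+=-1.1694  a^+=0.7072
step 3: x_pred=0.6605  r=-2.9005  x^+=-1.0305  v^+=-1.3006  a^+=-0.3641
step 4: x_pred=-1.8310  r=2.1910  x^+=-0.5536  v^+=-1.1045  a^+=0.4451
step 5: x_pred=-1.1109  r=-3.6791  x^+=-3.2558  v^+=-1.5286  a^+=-0.9138
step 6: x_pred=-4.2756  r=-1.3444  x^+=-5.0594  v^+=-2.2971  a^+=-1.4103
step 7: x_pred=-6.5978  r=7.1078  x^+=-2.4540  v^+=-1.7916  a^+=1.2149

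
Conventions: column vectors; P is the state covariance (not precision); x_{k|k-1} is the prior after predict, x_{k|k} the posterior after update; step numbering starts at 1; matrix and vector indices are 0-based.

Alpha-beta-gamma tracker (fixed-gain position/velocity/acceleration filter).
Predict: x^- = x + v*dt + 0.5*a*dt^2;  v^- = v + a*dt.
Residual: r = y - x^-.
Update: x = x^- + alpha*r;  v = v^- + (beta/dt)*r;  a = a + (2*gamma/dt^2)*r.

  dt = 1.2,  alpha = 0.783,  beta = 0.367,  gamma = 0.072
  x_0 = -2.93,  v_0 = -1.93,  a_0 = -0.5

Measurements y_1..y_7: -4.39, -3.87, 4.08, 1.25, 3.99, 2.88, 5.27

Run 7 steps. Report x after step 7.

x_post = 5.4739

step 1: x_pred=-5.6060  r=1.2160  x^+=-4.6539  v^+=-2.1581  a^+=-0.3784
step 2: x_pred=-7.5160  r=3.6460  x^+=-4.6612  v^+=-1.4971  a^+=-0.0138
step 3: x_pred=-6.4676  r=10.5476  x^+=1.7912  v^+=1.7122  a^+=1.0410
step 4: x_pred=4.5953  r=-3.3453  x^+=1.9759  v^+=1.9382  a^+=0.7064
step 5: x_pred=4.8104  r=-0.8204  x^+=4.1680  v^+=2.5351  a^+=0.6244
step 6: x_pred=7.6597  r=-4.7797  x^+=3.9172  v^+=1.8225  a^+=0.1464
step 7: x_pred=6.2097  r=-0.9397  x^+=5.4739  v^+=1.7109  a^+=0.0525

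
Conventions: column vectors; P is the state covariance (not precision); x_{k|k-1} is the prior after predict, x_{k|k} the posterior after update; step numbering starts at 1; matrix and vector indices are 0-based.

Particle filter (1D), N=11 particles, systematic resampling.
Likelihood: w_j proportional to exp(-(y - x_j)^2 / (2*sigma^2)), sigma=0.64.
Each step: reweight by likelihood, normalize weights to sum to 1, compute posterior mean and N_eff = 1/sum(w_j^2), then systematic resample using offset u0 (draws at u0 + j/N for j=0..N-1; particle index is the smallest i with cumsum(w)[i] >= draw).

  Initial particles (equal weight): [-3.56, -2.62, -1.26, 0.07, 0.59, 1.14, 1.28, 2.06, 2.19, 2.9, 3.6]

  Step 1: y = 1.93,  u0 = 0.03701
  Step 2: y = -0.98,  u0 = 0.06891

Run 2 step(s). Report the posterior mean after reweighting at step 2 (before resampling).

step 1: w=[0.0000, 0.0000, 0.0000, 0.0043, 0.0325, 0.1357, 0.1735, 0.2847, 0.2676, 0.0922, 0.0097]  mean=1.8707  Neff=4.7432  idx=[5, 5, 6, 6, 7, 7, 7, 8, 8, 8, 9]
step 2: w=[0.3380, 0.3380, 0.1599, 0.1599, 0.0010, 0.0010, 0.0010, 0.0004, 0.0004, 0.0004, 0.0000]  mean=1.1888  Neff=3.5764  idx=[0, 0, 0, 1, 1, 1, 1, 2, 2, 3, 3]

post_mean = 1.1888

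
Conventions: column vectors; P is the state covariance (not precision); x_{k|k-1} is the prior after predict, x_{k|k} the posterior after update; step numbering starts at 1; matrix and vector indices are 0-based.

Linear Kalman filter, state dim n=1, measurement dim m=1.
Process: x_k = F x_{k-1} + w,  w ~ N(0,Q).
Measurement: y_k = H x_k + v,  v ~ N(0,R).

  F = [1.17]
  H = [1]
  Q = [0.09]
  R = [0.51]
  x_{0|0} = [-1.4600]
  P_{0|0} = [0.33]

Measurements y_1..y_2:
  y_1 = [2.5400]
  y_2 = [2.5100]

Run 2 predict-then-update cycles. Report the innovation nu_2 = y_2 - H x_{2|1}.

step 1: x^-=[-1.7082]  P^-=[0.5417]  S=[1.0517]  K=[0.5151]  nu=[4.2482]  x^+=[0.4800]  P^+=[0.2627]
step 2: x^-=[0.5616]  P^-=[0.4496]  S=[0.9596]  K=[0.4685]  nu=[1.9484]  x^+=[1.4745]  P^+=[0.2390]

innov = [1.9484]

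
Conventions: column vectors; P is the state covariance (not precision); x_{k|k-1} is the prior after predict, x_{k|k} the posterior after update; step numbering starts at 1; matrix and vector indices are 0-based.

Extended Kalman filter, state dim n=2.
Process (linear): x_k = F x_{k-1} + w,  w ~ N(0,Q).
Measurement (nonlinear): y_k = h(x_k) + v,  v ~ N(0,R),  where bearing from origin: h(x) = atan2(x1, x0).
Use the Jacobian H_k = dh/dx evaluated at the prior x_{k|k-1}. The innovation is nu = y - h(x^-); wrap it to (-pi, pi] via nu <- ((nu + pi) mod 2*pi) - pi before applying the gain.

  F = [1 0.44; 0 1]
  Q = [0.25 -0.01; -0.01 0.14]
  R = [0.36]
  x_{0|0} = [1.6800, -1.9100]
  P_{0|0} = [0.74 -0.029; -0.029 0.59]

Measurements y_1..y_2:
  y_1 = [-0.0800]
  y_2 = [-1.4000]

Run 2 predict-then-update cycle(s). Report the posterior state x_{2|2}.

x_post = [0.7150, -1.7334]

step 1: x^-=[0.8396, -1.9100]  P^-=[1.0787 0.2206; 0.2206 0.7300]  H_jac=[0.4388 0.1929]  S=[0.6322]  K=[0.8160; 0.3758]  nu=[1.0766]  x^+=[1.7181, -1.5054]  P^+=[0.6578 0.0267; 0.0267 0.6407]
step 2: x^-=[1.0558, -1.5054]  P^-=[1.0553 0.2986; 0.2986 0.7807]  H_jac=[0.4453 0.3123]  S=[0.7284]  K=[0.7731; 0.5173]  nu=[-0.4408]  x^+=[0.7150, -1.7334]  P^+=[0.6199 0.0073; 0.0073 0.5858]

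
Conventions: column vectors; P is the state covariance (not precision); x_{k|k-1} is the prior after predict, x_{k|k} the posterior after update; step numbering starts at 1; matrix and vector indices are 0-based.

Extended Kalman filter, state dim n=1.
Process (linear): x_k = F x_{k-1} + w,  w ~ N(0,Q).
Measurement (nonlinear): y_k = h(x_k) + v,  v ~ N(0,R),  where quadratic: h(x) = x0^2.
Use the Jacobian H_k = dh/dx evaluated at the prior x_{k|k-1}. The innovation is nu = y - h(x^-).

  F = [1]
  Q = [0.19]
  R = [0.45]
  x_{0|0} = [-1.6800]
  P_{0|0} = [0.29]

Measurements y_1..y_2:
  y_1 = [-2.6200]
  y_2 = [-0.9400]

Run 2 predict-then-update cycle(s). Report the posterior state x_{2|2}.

step 1: x^-=[-1.6800]  P^-=[0.4800]  H_jac=[-3.3600]  S=[5.8690]  K=[-0.2748]  nu=[-5.4424]  x^+=[-0.1844]  P^+=[0.0368]
step 2: x^-=[-0.1844]  P^-=[0.2268]  H_jac=[-0.3689]  S=[0.4809]  K=[-0.1740]  nu=[-0.9740]  x^+=[-0.0150]  P^+=[0.2122]

x_post = [-0.0150]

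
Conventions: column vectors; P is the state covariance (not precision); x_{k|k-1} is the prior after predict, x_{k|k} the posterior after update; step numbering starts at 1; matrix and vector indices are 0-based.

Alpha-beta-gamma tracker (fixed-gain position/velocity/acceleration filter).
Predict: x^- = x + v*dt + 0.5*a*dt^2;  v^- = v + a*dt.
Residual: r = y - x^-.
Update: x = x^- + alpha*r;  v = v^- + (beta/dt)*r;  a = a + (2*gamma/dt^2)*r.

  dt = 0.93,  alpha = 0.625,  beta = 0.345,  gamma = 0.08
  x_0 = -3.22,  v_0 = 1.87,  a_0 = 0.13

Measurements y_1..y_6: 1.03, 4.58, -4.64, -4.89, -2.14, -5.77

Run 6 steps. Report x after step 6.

x_post = -6.4796

step 1: x_pred=-1.4247  r=2.4547  x^+=0.1095  v^+=2.9015  a^+=0.5841
step 2: x_pred=3.0605  r=1.5195  x^+=4.0102  v^+=4.0084  a^+=0.8652
step 3: x_pred=8.1122  r=-12.7522  x^+=0.1421  v^+=0.0824  a^+=-1.4939
step 4: x_pred=-0.4273  r=-4.4627  x^+=-3.2165  v^+=-2.9624  a^+=-2.3194
step 5: x_pred=-6.9746  r=4.8346  x^+=-3.9530  v^+=-3.3260  a^+=-1.4251
step 6: x_pred=-7.6624  r=1.8924  x^+=-6.4796  v^+=-3.9493  a^+=-1.0750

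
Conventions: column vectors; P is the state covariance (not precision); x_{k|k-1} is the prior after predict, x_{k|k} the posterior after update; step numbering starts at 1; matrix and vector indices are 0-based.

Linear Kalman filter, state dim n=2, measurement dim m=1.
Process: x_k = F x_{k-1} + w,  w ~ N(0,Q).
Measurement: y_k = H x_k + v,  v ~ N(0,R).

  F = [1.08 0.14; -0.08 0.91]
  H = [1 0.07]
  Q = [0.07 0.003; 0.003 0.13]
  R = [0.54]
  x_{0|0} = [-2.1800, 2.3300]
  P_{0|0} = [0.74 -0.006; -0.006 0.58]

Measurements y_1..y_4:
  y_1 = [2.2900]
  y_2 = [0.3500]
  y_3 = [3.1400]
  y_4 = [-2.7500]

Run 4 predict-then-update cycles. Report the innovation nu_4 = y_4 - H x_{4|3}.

innov = [-5.1164]

step 1: x^-=[-2.0282, 2.2947]  P^-=[0.9427 0.0071; 0.0071 0.6159]  S=[1.4867]  K=[0.6344; 0.0338]  nu=[4.1576]  x^+=[0.6094, 2.4352]  P^+=[0.3443 -0.0247; -0.0247 0.6142]
step 2: x^-=[0.9991, 2.1673]  P^-=[0.4762 0.0275; 0.0275 0.6444]  S=[1.0232]  K=[0.4673; 0.0709]  nu=[-0.8008]  x^+=[0.6249, 2.1105]  P^+=[0.2528 -0.0065; -0.0065 0.6393]
step 3: x^-=[0.9704, 1.8705]  P^-=[0.3754 0.0563; 0.0563 0.6620]  S=[0.9265]  K=[0.4094; 0.1108]  nu=[2.0387]  x^+=[1.8051, 2.0965]  P^+=[0.2201 0.0143; 0.0143 0.6506]
step 4: x^-=[2.2430, 1.7634]  P^-=[0.3438 0.0808; 0.0808 0.6681]  S=[0.8984]  K=[0.3890; 0.1420]  nu=[-5.1164]  x^+=[0.2528, 1.0371]  P^+=[0.2079 0.0312; 0.0312 0.6500]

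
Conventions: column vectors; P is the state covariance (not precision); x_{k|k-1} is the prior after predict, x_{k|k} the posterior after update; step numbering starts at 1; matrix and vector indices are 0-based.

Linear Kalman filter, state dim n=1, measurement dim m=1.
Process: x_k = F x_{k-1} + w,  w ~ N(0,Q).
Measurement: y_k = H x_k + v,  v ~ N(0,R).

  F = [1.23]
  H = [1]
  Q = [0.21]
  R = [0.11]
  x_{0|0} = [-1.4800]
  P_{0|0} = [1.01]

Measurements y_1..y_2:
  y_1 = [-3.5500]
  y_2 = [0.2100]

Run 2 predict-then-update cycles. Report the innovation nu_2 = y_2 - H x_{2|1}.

step 1: x^-=[-1.8204]  P^-=[1.7380]  S=[1.8480]  K=[0.9405]  nu=[-1.7296]  x^+=[-3.4470]  P^+=[0.1035]
step 2: x^-=[-4.2399]  P^-=[0.3665]  S=[0.4765]  K=[0.7692]  nu=[4.4499]  x^+=[-0.8172]  P^+=[0.0846]

innov = [4.4499]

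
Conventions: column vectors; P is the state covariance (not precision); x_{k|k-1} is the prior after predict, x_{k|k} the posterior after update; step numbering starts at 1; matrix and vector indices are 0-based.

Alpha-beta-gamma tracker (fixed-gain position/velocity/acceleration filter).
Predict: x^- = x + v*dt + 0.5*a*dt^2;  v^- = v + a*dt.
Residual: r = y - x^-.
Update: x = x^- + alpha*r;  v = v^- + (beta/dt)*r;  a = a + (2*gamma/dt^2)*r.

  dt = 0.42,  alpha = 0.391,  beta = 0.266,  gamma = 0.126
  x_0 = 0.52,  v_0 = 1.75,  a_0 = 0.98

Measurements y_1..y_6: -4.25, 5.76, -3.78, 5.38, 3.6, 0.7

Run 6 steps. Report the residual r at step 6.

resid = -4.9047

step 1: x_pred=1.3414  r=-5.5914  x^+=-0.8448  v^+=-1.3796  a^+=-7.0078
step 2: x_pred=-2.0424  r=7.8024  x^+=1.0084  v^+=0.6186  a^+=4.1384
step 3: x_pred=1.6332  r=-5.4132  x^+=-0.4834  v^+=-1.0716  a^+=-3.5947
step 4: x_pred=-1.2505  r=6.6305  x^+=1.3420  v^+=1.6179  a^+=5.8775
step 5: x_pred=2.5400  r=1.0600  x^+=2.9544  v^+=4.7578  a^+=7.3918
step 6: x_pred=5.6047  r=-4.9047  x^+=3.6870  v^+=4.7561  a^+=0.3851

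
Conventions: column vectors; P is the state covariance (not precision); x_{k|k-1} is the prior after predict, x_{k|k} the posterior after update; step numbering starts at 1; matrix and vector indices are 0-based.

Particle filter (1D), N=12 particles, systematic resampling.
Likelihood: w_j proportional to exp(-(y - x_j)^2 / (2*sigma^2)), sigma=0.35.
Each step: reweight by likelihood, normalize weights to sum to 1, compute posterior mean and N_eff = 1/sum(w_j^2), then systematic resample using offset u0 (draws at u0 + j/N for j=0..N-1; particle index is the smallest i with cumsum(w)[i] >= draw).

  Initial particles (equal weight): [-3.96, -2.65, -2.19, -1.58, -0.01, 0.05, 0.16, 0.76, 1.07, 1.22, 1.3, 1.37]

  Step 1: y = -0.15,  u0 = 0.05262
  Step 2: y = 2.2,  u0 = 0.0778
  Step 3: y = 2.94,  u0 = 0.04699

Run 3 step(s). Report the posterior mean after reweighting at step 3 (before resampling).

post_mean = 0.1583

step 1: w=[0.0000, 0.0000, 0.0000, 0.0001, 0.3714, 0.3417, 0.2718, 0.0137, 0.0009, 0.0002, 0.0001, 0.0000]  mean=0.0685  Neff=3.0412  idx=[4, 4, 4, 4, 5, 5, 5, 5, 6, 6, 6, 6]
step 2: w=[0.0109, 0.0109, 0.0109, 0.0109, 0.0316, 0.0316, 0.0316, 0.0316, 0.2075, 0.2075, 0.2075, 0.2075]  mean=0.1387  Neff=5.6592  idx=[5, 7, 8, 8, 9, 9, 9, 10, 10, 11, 11, 11]
step 3: w=[0.0077, 0.0077, 0.0985, 0.0985, 0.0985, 0.0985, 0.0985, 0.0985, 0.0985, 0.0985, 0.0985, 0.0985]  mean=0.1583  Neff=10.3035  idx=[2, 3, 4, 4, 5, 6, 7, 8, 9, 9, 10, 11]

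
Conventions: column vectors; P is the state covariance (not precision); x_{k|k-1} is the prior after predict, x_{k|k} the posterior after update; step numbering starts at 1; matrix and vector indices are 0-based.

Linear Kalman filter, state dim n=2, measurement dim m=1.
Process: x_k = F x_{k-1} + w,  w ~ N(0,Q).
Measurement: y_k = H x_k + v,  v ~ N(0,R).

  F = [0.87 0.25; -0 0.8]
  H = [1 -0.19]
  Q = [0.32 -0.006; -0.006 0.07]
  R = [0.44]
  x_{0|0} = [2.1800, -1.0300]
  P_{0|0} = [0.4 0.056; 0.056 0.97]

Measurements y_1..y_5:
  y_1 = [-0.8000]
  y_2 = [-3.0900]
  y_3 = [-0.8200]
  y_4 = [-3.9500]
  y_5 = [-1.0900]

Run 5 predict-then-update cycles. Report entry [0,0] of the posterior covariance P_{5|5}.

P_post[0,0] = 0.2660

step 1: x^-=[1.6391, -0.8240]  P^-=[0.7077 0.2270; 0.2270 0.6908]  S=[1.0864]  K=[0.6117; 0.0881]  nu=[-2.5957]  x^+=[0.0512, -1.0527]  P^+=[0.3012 0.1684; 0.1684 0.6824]
step 2: x^-=[-0.2186, -0.8422]  P^-=[0.6639 0.2477; 0.2477 0.5067]  S=[1.0280]  K=[0.6000; 0.1473]  nu=[-3.0314]  x^+=[-2.0374, -1.2886]  P^+=[0.2938 0.1568; 0.1568 0.4844]
step 3: x^-=[-2.0947, -1.0309]  P^-=[0.6409 0.2000; 0.2000 0.3800]  S=[1.0186]  K=[0.5919; 0.1255]  nu=[1.0788]  x^+=[-1.4562, -0.8955]  P^+=[0.2841 0.1244; 0.1244 0.3640]
step 4: x^-=[-1.4907, -0.7164]  P^-=[0.6119 0.1534; 0.1534 0.3029]  S=[1.0045]  K=[0.5801; 0.0954]  nu=[-2.5954]  x^+=[-2.9963, -0.9639]  P^+=[0.2738 0.0978; 0.0978 0.2938]
step 5: x^-=[-2.8478, -0.7712]  P^-=[0.5882 0.1208; 0.1208 0.2580]  S=[0.9916]  K=[0.5700; 0.0724]  nu=[1.6113]  x^+=[-1.9293, -0.6545]  P^+=[0.2660 0.0799; 0.0799 0.2528]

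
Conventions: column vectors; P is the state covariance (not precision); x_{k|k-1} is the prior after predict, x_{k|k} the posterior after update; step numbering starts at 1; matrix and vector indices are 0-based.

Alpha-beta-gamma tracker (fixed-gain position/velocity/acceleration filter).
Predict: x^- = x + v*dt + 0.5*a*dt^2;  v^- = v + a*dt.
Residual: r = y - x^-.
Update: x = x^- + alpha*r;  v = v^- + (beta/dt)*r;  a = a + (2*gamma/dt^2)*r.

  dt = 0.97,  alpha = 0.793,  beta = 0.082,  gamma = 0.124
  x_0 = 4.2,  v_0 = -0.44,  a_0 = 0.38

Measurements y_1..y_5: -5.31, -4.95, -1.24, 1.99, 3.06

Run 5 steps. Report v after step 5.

step 1: x_pred=3.9520  r=-9.2620  x^+=-3.3928  v^+=-0.8544  a^+=-2.0612
step 2: x_pred=-5.1912  r=0.2412  x^+=-4.9999  v^+=-2.8334  a^+=-1.9977
step 3: x_pred=-8.6881  r=7.4481  x^+=-2.7818  v^+=-4.1415  a^+=-0.0345
step 4: x_pred=-6.8152  r=8.8052  x^+=0.1673  v^+=-3.4306  a^+=2.2864
step 5: x_pred=-2.0848  r=5.1448  x^+=1.9950  v^+=-0.7779  a^+=3.6424

v_post = -0.7779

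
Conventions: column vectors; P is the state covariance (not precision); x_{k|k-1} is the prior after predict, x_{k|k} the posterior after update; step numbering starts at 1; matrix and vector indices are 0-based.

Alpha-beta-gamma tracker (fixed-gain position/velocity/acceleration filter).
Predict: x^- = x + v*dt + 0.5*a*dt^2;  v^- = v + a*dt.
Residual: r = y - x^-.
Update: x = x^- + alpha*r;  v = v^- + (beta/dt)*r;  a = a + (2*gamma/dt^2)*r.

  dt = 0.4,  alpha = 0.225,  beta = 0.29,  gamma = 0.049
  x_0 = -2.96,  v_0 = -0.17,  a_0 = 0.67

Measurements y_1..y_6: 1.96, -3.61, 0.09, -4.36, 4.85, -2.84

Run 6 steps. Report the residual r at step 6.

step 1: x_pred=-2.9744  r=4.9344  x^+=-1.8642  v^+=3.6754  a^+=3.6923
step 2: x_pred=-0.0986  r=-3.5114  x^+=-0.8887  v^+=2.6066  a^+=1.5416
step 3: x_pred=0.2773  r=-0.1873  x^+=0.2352  v^+=3.0874  a^+=1.4269
step 4: x_pred=1.5843  r=-5.9443  x^+=0.2468  v^+=-0.6514  a^+=-2.2140
step 5: x_pred=-0.1909  r=5.0409  x^+=0.9433  v^+=2.1176  a^+=0.8735
step 6: x_pred=1.8603  r=-4.7003  x^+=0.8027  v^+=-0.9407  a^+=-2.0054

resid = -4.7003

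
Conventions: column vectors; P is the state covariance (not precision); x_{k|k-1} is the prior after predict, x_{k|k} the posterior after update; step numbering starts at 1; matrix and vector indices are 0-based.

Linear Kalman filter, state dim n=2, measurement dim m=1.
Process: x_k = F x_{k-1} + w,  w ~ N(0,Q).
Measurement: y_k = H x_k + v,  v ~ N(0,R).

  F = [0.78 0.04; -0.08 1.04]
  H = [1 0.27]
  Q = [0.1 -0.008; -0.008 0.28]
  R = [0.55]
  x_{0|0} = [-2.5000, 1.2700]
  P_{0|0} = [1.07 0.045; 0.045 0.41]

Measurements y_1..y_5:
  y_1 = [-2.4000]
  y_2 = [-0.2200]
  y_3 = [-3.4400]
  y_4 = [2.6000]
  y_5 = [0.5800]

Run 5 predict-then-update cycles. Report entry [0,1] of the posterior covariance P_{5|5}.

P_post[0,1] = -0.1843

step 1: x^-=[-1.8992, 1.5208]  P^-=[0.7545 -0.0214; -0.0214 0.7228]  S=[1.3456]  K=[0.5564; 0.1292]  nu=[-0.9114]  x^+=[-2.4063, 1.4031]  P^+=[0.3379 -0.1181; -0.1181 0.7004]
step 2: x^-=[-1.8208, 1.6517]  P^-=[0.2993 -0.0953; -0.0953 1.0593]  S=[0.8751]  K=[0.3126; 0.2179]  nu=[1.1548]  x^+=[-1.4597, 1.9033]  P^+=[0.2138 -0.1550; -0.1550 1.0178]
step 3: x^-=[-1.0625, 2.0963]  P^-=[0.2220 -0.1042; -0.1042 1.4080]  S=[0.8184]  K=[0.2369; 0.3372]  nu=[-2.9435]  x^+=[-1.7598, 1.1038]  P^+=[0.1761 -0.1696; -0.1696 1.3149]
step 4: x^-=[-1.3285, 1.2887]  P^-=[0.1987 -0.1013; -0.1013 1.7316]  S=[0.8202]  K=[0.2089; 0.4465]  nu=[3.5806]  x^+=[-0.5807, 2.8874]  P^+=[0.1629 -0.1778; -0.1778 1.5681]
step 5: x^-=[-0.3374, 3.0494]  P^-=[0.1905 -0.0966; -0.0966 2.0066]  S=[0.8346]  K=[0.1970; 0.5334]  nu=[0.0941]  x^+=[-0.3189, 3.0996]  P^+=[0.1581 -0.1843; -0.1843 1.7692]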